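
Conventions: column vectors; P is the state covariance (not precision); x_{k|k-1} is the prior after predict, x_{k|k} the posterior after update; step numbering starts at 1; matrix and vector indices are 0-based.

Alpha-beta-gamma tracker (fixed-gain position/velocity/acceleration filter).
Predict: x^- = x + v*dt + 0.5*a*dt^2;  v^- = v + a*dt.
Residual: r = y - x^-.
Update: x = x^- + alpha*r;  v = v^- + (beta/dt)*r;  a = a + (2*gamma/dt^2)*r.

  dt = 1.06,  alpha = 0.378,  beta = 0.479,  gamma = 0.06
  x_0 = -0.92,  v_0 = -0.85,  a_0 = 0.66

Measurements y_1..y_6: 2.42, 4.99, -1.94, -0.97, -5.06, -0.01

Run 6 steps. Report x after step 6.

step 1: x_pred=-1.4502  r=3.8702  x^+=0.0127  v^+=1.5985  a^+=1.0733
step 2: x_pred=2.3101  r=2.6799  x^+=3.3231  v^+=3.9472  a^+=1.3595
step 3: x_pred=8.2710  r=-10.2110  x^+=4.4112  v^+=0.7741  a^+=0.2690
step 4: x_pred=5.3830  r=-6.3530  x^+=2.9815  v^+=-1.8115  a^+=-0.4095
step 5: x_pred=0.8313  r=-5.8913  x^+=-1.3956  v^+=-4.9078  a^+=-1.0387
step 6: x_pred=-7.1814  r=7.1714  x^+=-4.4706  v^+=-2.7681  a^+=-0.2728

x_post = -4.4706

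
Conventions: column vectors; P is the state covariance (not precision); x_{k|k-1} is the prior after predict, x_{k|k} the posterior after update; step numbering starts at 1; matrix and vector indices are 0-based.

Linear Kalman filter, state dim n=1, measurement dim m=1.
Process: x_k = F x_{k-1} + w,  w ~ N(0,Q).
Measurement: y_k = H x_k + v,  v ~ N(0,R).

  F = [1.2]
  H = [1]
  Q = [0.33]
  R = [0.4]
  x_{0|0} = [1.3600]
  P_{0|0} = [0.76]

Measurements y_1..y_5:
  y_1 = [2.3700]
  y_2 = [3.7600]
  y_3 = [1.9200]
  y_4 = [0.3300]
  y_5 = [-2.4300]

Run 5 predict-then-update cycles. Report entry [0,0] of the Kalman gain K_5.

K[0,0] = 0.6351

step 1: x^-=[1.6320]  P^-=[1.4244]  S=[1.8244]  K=[0.7807]  nu=[0.7380]  x^+=[2.2082]  P^+=[0.3123]
step 2: x^-=[2.6498]  P^-=[0.7797]  S=[1.1797]  K=[0.6609]  nu=[1.1102]  x^+=[3.3836]  P^+=[0.2644]
step 3: x^-=[4.0603]  P^-=[0.7107]  S=[1.1107]  K=[0.6399]  nu=[-2.1403]  x^+=[2.6908]  P^+=[0.2559]
step 4: x^-=[3.2290]  P^-=[0.6986]  S=[1.0986]  K=[0.6359]  nu=[-2.8990]  x^+=[1.3855]  P^+=[0.2544]
step 5: x^-=[1.6627]  P^-=[0.6963]  S=[1.0963]  K=[0.6351]  nu=[-4.0927]  x^+=[-0.9367]  P^+=[0.2541]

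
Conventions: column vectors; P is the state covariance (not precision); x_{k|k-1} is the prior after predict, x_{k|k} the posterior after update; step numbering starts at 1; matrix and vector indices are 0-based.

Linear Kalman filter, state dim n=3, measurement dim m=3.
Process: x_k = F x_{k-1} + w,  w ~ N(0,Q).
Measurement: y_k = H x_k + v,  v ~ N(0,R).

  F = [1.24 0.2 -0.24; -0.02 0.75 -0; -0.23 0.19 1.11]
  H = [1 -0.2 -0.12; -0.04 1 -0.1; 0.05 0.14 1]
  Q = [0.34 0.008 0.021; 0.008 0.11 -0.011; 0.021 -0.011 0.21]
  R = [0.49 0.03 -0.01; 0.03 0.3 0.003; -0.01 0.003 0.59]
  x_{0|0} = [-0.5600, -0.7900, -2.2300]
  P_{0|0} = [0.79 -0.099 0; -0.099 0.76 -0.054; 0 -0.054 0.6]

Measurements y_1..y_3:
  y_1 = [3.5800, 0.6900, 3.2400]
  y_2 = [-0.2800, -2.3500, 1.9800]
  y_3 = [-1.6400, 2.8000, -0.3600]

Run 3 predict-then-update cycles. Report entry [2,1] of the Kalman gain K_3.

K[2,1] = -0.0721

step 1: x^-=[-0.3172, -0.5813, -2.4966]  P^-=[1.5757 0.0205 -0.3636; 0.0205 0.5408 0.0734; -0.3636 0.0734 1.0044]  S=[2.1844 -0.0812 -0.4415; -0.0812 0.8341 0.0648; -0.4415 0.0648 1.5934]  K=[0.7474 0.0632 0.0276; -0.0072 0.6327 0.0665; -0.1102 -0.0721 0.5978]  nu=[3.4813, 1.0090, 5.8338]  x^+=[2.5095, 0.4200, 0.5343]  P^+=[0.3767 0.0548 -0.0175; 0.0548 0.1931 0.0114; -0.0175 0.0114 0.3528]
step 2: x^-=[3.0675, 0.2648, 0.0958]  P^-=[0.9837 0.0762 -0.1857; 0.0762 0.2171 0.0185; -0.1857 0.0185 0.6806]  S=[1.5072 0.0480 -0.2273; 0.0480 0.5142 -0.0066; -0.2273 -0.0066 1.2650]  K=[0.6588 0.0465 0.0191; 0.0141 0.4120 0.0464; -0.1002 -0.0659 0.5144]  nu=[-3.2830, -2.4825, 1.6938]  x^+=[0.8216, -0.7259, 1.4596]  P^+=[0.3309 0.0452 -0.0181; 0.0452 0.1268 0.0084; -0.0181 0.0084 0.3040]
step 3: x^-=[0.5234, -0.5608, 1.2933]  P^-=[0.9037 0.0591 -0.1653; 0.0591 0.1801 0.0081; -0.1653 0.0081 0.6155]  S=[1.4262 0.0397 -0.2021; 0.0397 0.4801 -0.0171; -0.2021 -0.0171 1.1978]  K=[0.6406 0.0298 0.0151; 0.0105 0.3691 0.0373; -0.0973 -0.0721 0.4904]  nu=[-2.1203, 3.5111, -1.6010]  x^+=[-0.7546, 0.6530, 0.4614]  P^+=[0.3202 0.0391 -0.0189; 0.0391 0.1132 0.0052; -0.0189 0.0052 0.2903]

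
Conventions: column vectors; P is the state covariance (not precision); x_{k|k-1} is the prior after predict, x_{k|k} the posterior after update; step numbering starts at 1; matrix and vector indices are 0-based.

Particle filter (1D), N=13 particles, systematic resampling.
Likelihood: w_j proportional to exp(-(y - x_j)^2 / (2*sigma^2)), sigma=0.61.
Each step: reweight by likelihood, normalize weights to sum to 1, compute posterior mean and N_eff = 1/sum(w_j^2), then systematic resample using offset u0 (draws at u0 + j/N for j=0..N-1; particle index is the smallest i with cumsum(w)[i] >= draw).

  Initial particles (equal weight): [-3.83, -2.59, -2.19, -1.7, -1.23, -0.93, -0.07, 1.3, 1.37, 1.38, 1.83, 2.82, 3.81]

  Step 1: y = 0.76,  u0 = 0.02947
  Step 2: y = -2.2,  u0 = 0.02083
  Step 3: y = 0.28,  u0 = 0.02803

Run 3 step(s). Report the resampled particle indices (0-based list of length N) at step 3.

step 1: w=[0.0000, 0.0000, 0.0000, 0.0001, 0.0019, 0.0085, 0.1572, 0.2682, 0.2407, 0.2367, 0.0852, 0.0013, 0.0000]  mean=1.1432  Neff=4.5879  idx=[6, 6, 7, 7, 7, 7, 8, 8, 8, 9, 9, 9, 10]
step 2: w=[0.4999, 0.4999, 0.0000, 0.0000, 0.0000, 0.0000, 0.0000, 0.0000, 0.0000, 0.0000, 0.0000, 0.0000, 0.0000]  mean=-0.0698  Neff=2.0004  idx=[0, 0, 0, 0, 0, 0, 0, 1, 1, 1, 1, 1, 1]
step 3: w=[0.0769, 0.0769, 0.0769, 0.0769, 0.0769, 0.0769, 0.0769, 0.0769, 0.0769, 0.0769, 0.0769, 0.0769, 0.0769]  mean=-0.0700  Neff=13.0000  idx=[0, 1, 2, 3, 4, 5, 6, 7, 8, 9, 10, 11, 12]

resampled_idx = [0, 1, 2, 3, 4, 5, 6, 7, 8, 9, 10, 11, 12]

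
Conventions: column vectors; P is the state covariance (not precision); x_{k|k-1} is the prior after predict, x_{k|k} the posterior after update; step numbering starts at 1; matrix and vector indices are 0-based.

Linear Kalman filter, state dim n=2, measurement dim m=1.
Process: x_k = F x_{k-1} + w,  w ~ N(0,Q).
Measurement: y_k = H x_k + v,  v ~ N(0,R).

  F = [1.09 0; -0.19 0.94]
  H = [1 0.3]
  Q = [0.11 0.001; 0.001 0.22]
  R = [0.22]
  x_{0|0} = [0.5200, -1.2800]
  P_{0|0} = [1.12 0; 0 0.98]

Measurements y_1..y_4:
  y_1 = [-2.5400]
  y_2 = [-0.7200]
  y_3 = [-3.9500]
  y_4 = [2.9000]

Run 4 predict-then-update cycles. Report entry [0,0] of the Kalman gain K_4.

step 1: x^-=[0.5668, -1.3020]  P^-=[1.4407 -0.2310; -0.2310 1.1264]  S=[1.6235]  K=[0.8447; 0.0659]  nu=[-2.7162]  x^+=[-1.7276, -1.4809]  P^+=[0.2822 -0.3213; -0.3213 1.1193]
step 2: x^-=[-1.8831, -1.0638]  P^-=[0.4453 -0.3867; -0.3867 1.3340]  S=[0.5534]  K=[0.5951; 0.0245]  nu=[1.4823]  x^+=[-1.0010, -1.0276]  P^+=[0.2493 -0.3947; -0.3947 1.3337]
step 3: x^-=[-1.0911, -0.7757]  P^-=[0.4062 -0.4551; -0.4551 1.5484]  S=[0.4926]  K=[0.5476; 0.0192]  nu=[-2.6262]  x^+=[-2.5292, -0.8262]  P^+=[0.2585 -0.4602; -0.4602 1.5482]
step 4: x^-=[-2.7568, -0.2961]  P^-=[0.4172 -0.5241; -0.5241 1.7617]  S=[0.4813]  K=[0.5401; 0.0092]  nu=[5.7456]  x^+=[0.3465, -0.2433]  P^+=[0.2768 -0.5265; -0.5265 1.7617]

K[0,0] = 0.5401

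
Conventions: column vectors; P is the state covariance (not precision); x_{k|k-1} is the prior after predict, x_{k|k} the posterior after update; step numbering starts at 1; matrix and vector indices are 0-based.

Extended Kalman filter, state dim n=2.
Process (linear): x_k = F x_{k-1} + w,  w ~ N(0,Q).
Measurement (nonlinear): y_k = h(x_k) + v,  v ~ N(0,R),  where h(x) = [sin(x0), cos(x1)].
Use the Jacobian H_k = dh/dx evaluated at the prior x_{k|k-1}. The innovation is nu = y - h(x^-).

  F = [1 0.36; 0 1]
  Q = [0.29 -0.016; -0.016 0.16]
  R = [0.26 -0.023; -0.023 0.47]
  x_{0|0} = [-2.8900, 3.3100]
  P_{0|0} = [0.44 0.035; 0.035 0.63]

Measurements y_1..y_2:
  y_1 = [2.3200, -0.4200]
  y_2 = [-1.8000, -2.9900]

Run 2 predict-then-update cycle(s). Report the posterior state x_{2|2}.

step 1: x^-=[-1.6984, 3.3100]  P^-=[0.8368 0.2458; 0.2458 0.7900]  H_jac=[-0.1273 0.0000; 0.0000 0.1676]  S=[0.2736 -0.0282; -0.0282 0.4922]  K=[-0.3829 0.0617; -0.0871 0.2640]  nu=[3.3119, 0.5659]  x^+=[-2.9317, 3.1710]  P^+=[0.7935 0.2256; 0.2256 0.7523]
step 2: x^-=[-1.7901, 3.1710]  P^-=[1.3435 0.4805; 0.4805 0.9123]  H_jac=[-0.2176 0.0000; 0.0000 0.0294]  S=[0.3236 -0.0261; -0.0261 0.4708]  K=[-0.9050 -0.0201; -0.3199 0.0392]  nu=[-0.8240, -1.9904]  x^+=[-1.0044, 3.3565]  P^+=[1.0792 0.3864; 0.3864 0.8778]

x_post = [-1.0044, 3.3565]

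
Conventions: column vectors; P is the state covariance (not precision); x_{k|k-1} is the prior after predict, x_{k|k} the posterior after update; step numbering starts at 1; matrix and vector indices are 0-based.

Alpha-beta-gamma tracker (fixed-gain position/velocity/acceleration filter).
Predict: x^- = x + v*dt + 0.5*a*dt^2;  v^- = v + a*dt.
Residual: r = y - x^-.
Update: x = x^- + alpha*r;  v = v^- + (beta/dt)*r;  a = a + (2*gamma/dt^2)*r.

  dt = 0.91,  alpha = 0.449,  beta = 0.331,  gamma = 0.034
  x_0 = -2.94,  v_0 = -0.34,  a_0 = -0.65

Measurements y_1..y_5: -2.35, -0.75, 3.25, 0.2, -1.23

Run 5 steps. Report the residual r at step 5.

step 1: x_pred=-3.5185  r=1.1685  x^+=-2.9939  v^+=-0.5065  a^+=-0.5540
step 2: x_pred=-3.6841  r=2.9341  x^+=-2.3667  v^+=0.0566  a^+=-0.3131
step 3: x_pred=-2.4448  r=5.6948  x^+=0.1121  v^+=1.8431  a^+=0.1545
step 4: x_pred=1.8534  r=-1.6534  x^+=1.1110  v^+=1.3823  a^+=0.0188
step 5: x_pred=2.3767  r=-3.6067  x^+=0.7573  v^+=0.0875  a^+=-0.2774

resid = -3.6067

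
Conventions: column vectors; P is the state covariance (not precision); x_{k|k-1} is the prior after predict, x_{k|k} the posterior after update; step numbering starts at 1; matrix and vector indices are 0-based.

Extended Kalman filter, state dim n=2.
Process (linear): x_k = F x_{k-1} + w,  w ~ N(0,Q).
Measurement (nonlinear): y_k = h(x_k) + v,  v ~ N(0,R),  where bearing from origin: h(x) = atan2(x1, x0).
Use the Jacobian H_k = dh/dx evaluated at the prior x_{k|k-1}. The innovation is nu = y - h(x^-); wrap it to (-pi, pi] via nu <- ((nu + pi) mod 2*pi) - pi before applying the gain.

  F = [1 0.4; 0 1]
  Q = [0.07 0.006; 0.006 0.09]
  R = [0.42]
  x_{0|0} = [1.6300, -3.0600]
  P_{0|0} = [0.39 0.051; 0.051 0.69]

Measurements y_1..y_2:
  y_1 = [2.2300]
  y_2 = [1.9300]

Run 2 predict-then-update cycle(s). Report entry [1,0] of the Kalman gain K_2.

step 1: x^-=[0.4060, -3.0600]  P^-=[0.6112 0.3330; 0.3330 0.7800]  H_jac=[0.3211 0.0426]  S=[0.4936]  K=[0.4264; 0.2840]  nu=[-2.6143]  x^+=[-0.7088, -3.8025]  P^+=[0.5214 0.2732; 0.2732 0.7402]
step 2: x^-=[-2.2298, -3.8025]  P^-=[0.9285 0.5753; 0.5753 0.8302]  H_jac=[0.1957 -0.1148]  S=[0.4406]  K=[0.2625; 0.0393]  nu=[-2.2520]  x^+=[-2.8210, -3.8910]  P^+=[0.8981 0.5708; 0.5708 0.8295]

K[1,0] = 0.0393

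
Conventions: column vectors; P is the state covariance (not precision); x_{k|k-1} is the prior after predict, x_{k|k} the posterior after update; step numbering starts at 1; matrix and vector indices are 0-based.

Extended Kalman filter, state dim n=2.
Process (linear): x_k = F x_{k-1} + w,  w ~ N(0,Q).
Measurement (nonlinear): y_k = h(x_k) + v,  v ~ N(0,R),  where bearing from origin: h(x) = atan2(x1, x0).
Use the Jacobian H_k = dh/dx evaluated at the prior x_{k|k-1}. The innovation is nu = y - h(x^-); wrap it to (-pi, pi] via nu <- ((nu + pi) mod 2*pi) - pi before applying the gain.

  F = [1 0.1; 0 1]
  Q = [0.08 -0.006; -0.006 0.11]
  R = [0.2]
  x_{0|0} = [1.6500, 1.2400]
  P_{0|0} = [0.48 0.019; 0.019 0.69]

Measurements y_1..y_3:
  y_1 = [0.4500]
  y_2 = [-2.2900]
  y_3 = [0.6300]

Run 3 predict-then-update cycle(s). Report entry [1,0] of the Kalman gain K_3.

K[1,0] = 0.8320

step 1: x^-=[1.7740, 1.2400]  P^-=[0.5707 0.0820; 0.0820 0.8000]  H_jac=[-0.2647 0.3787]  S=[0.3383]  K=[-0.3548; 0.8314]  nu=[-0.1600]  x^+=[1.8308, 1.1069]  P^+=[0.5281 0.1818; 0.1818 0.5662]
step 2: x^-=[1.9415, 1.1069]  P^-=[0.6501 0.2324; 0.2324 0.6762]  H_jac=[-0.2216 0.3887]  S=[0.2941]  K=[-0.1828; 0.7187]  nu=[-2.8082]  x^+=[2.4548, -0.9112]  P^+=[0.6403 0.2710; 0.2710 0.5243]
step 3: x^-=[2.3637, -0.9112]  P^-=[0.7798 0.3175; 0.3175 0.6343]  H_jac=[0.1420 0.3683]  S=[0.3350]  K=[0.6796; 0.8320]  nu=[0.9980]  x^+=[3.0419, -0.0809]  P^+=[0.6251 0.1280; 0.1280 0.4024]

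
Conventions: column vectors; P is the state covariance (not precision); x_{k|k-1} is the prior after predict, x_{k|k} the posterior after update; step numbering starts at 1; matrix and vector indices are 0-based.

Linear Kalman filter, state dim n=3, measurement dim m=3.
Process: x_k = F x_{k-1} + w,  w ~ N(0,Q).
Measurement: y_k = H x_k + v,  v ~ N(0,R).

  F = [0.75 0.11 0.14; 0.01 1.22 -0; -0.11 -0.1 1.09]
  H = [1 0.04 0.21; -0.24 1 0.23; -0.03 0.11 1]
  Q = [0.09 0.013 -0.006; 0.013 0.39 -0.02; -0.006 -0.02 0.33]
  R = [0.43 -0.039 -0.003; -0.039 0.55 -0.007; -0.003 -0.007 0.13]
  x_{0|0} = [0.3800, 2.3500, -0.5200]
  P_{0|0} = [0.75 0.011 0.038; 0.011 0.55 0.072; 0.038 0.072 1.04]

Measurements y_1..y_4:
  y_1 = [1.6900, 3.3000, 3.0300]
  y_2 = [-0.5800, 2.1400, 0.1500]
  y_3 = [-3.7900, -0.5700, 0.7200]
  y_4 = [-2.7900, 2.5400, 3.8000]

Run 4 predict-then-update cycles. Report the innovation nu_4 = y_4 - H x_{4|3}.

step 1: x^-=[0.4707, 2.8708, -0.8436]  P^-=[0.5509 0.1149 0.1219; 0.1149 1.2090 0.0067; 0.1219 0.0067 1.5556]  S=[1.1120 0.0894 0.4466; 0.0894 1.8075 0.4581; 0.4466 0.4581 1.6942]  K=[0.5531 -0.0023 -0.0755; 0.1510 0.6835 -0.1442; 0.0383 -0.0495 0.9198]  nu=[1.2816, 0.7362, 3.5719]  x^+=[0.9082, 3.0526, 2.4545]  P^+=[0.2384 0.0368 -0.0084; 0.0368 0.3952 -0.0663; -0.0084 -0.0663 0.1269]
step 2: x^-=[1.3606, 3.7332, 2.2702]  P^-=[0.2337 0.0902 -0.0276; 0.0902 0.9791 -0.1618; -0.0276 -0.1618 0.5048]  S=[0.6804 0.0174 0.0725; 0.0174 1.4546 0.0544; 0.0725 0.0544 0.6124]  K=[0.3486 0.0180 -0.0832; 0.1416 0.6372 -0.1660; 0.0220 -0.0570 0.7991]  nu=[-2.5666, -1.7888, -2.4901]  x^+=[0.6407, 2.6434, 0.3256]  P^+=[0.1504 0.0356 -0.0114; 0.0356 0.3698 -0.0661; -0.0114 -0.0661 0.1111]
step 3: x^-=[0.8169, 3.2314, 0.0201]  P^-=[0.1827 0.0851 -0.0248; 0.0851 0.9413 -0.1581; -0.0248 -0.1581 0.4855]  S=[0.6294 0.0234 0.0723; 0.0234 1.4167 0.0487; 0.0723 0.0487 0.5932]  K=[0.2950 0.0227 -0.0730; 0.1378 0.6278 -0.1646; 0.0237 -0.0562 0.7921]  nu=[-4.7403, -3.6100, 0.3689]  x^+=[-0.6905, 0.2511, 0.4029]  P^+=[0.1270 0.0344 -0.0105; 0.0344 0.3643 -0.0653; -0.0105 -0.0653 0.1102]
step 4: x^-=[-0.4338, 0.2995, 0.4900]  P^-=[0.1695 0.0832 -0.0220; 0.0832 0.9331 -0.1561; -0.0220 -0.1561 0.4836]  S=[0.6171 0.0252 0.0749; 0.0252 1.4091 0.0487; 0.0749 0.0487 0.5914]  K=[0.2798 0.0239 -0.0677; 0.1364 0.6257 -0.1635; 0.0250 -0.0559 0.7911]  nu=[-2.4710, 2.0237, 3.2640]  x^+=[-1.2979, 0.6949, 2.8972]  P^+=[0.1203 0.0339 -0.0099; 0.0339 0.3631 -0.0650; -0.0099 -0.0650 0.1100]

innov = [-2.4710, 2.0237, 3.2640]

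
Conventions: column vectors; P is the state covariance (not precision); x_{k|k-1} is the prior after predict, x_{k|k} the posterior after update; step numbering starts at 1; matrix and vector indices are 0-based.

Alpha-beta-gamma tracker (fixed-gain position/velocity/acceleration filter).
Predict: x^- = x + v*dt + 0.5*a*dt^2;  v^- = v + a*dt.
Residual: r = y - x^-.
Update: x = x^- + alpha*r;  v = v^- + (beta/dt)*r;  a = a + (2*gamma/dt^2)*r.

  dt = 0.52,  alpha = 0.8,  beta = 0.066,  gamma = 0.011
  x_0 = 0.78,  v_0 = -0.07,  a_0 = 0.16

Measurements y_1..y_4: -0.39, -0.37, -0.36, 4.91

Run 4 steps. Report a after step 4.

a_post = 0.4889

step 1: x_pred=0.7652  r=-1.1552  x^+=-0.1590  v^+=-0.1334  a^+=0.0660
step 2: x_pred=-0.2194  r=-0.1506  x^+=-0.3399  v^+=-0.1182  a^+=0.0538
step 3: x_pred=-0.3941  r=0.0341  x^+=-0.3668  v^+=-0.0859  a^+=0.0565
step 4: x_pred=-0.4039  r=5.3139  x^+=3.8472  v^+=0.6179  a^+=0.4889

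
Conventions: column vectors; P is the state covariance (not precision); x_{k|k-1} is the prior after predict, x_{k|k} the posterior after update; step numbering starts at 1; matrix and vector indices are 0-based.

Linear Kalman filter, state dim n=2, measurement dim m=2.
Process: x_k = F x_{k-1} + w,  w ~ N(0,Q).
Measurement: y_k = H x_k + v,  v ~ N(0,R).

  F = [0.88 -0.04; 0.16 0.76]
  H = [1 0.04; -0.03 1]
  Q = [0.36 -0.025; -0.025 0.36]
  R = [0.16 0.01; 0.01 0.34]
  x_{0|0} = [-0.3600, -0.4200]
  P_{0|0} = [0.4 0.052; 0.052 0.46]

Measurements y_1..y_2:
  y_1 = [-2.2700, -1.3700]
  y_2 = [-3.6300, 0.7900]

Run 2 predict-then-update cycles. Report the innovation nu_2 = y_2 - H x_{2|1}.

step 1: x^-=[-0.3000, -0.3768]  P^-=[0.6668 0.0518; 0.0518 0.6486]  S=[0.8320 0.0677; 0.0677 0.9861]  K=[0.8058 -0.0231; 0.0403 0.6534]  nu=[-1.9549, -1.0022]  x^+=[-1.8522, -1.1104]  P^+=[0.1285 0.0041; 0.0041 0.2227]
step 2: x^-=[-1.5855, -1.1403]  P^-=[0.4596 -0.0110; -0.0110 0.4929]  S=[0.6195 0.0050; 0.0050 0.8340]  K=[0.7414 -0.0341; 0.0094 0.5914]  nu=[-1.9988, 1.8827]  x^+=[-3.1318, -0.0456]  P^+=[0.1183 -0.0006; -0.0006 0.2011]

innov = [-1.9988, 1.8827]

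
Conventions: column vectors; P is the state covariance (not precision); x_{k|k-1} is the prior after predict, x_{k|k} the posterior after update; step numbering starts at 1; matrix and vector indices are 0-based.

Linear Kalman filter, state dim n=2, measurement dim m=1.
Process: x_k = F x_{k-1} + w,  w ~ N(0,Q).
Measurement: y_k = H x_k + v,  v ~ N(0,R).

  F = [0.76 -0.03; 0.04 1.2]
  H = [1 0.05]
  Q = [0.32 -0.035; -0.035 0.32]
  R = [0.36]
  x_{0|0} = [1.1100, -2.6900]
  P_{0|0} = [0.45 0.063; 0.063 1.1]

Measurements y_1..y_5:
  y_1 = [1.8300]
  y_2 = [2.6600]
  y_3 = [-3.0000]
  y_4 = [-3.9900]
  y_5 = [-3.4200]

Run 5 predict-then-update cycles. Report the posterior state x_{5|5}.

x_post = [-2.4446, -5.3265]

step 1: x^-=[0.9243, -3.1836]  P^-=[0.5780 -0.0035; -0.0035 1.9108]  S=[0.9425]  K=[0.6131; 0.0976]  nu=[1.0649]  x^+=[1.5772, -3.0797]  P^+=[0.2237 -0.0599; -0.0599 1.9018]
step 2: x^-=[1.2911, -3.6325]  P^-=[0.4537 -0.1513; -0.1513 3.0532]  S=[0.8062]  K=[0.5534; 0.0017]  nu=[1.5505]  x^+=[2.1491, -3.6298]  P^+=[0.2068 -0.1520; -0.1520 3.0532]
step 3: x^-=[1.7422, -4.2698]  P^-=[0.4491 -0.2771; -0.2771 4.7023]  S=[0.7932]  K=[0.5488; -0.0529]  nu=[-4.5287]  x^+=[-0.7431, -4.0301]  P^+=[0.2103 -0.2541; -0.2541 4.7001]
step 4: x^-=[-0.4438, -4.8658]  P^-=[0.4573 -0.4292; -0.4292 7.0641]  S=[0.7920]  K=[0.5503; -0.0960]  nu=[-3.3029]  x^+=[-2.2612, -4.5489]  P^+=[0.2175 -0.3874; -0.3874 7.0568]
step 5: x^-=[-1.5821, -5.5491]  P^-=[0.4696 -0.6353; -0.6353 10.4449]  S=[0.7922]  K=[0.5527; -0.1427]  nu=[-1.5605]  x^+=[-2.4446, -5.3265]  P^+=[0.2276 -0.5728; -0.5728 10.4288]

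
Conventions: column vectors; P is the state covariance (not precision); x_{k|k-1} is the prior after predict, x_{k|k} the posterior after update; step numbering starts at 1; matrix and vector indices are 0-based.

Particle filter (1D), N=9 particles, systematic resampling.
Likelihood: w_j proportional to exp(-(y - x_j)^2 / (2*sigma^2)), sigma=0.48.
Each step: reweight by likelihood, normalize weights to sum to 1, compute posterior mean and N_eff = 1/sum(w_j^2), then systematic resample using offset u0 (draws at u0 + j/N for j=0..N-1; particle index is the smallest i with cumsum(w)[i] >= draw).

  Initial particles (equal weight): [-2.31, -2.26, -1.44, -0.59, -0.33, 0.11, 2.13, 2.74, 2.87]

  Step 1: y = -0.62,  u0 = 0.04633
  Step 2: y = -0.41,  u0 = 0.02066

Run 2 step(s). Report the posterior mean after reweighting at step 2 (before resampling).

post_mean = -0.4438

step 1: w=[0.0009, 0.0012, 0.0975, 0.4188, 0.3496, 0.1320, 0.0000, 0.0000, 0.0000]  mean=-0.4931  Neff=3.0812  idx=[2, 3, 3, 3, 3, 4, 4, 4, 5]
step 2: w=[0.0136, 0.1269, 0.1269, 0.1269, 0.1269, 0.1343, 0.1343, 0.1343, 0.0757]  mean=-0.4438  Neff=8.0333  idx=[1, 1, 2, 3, 4, 5, 6, 7, 7]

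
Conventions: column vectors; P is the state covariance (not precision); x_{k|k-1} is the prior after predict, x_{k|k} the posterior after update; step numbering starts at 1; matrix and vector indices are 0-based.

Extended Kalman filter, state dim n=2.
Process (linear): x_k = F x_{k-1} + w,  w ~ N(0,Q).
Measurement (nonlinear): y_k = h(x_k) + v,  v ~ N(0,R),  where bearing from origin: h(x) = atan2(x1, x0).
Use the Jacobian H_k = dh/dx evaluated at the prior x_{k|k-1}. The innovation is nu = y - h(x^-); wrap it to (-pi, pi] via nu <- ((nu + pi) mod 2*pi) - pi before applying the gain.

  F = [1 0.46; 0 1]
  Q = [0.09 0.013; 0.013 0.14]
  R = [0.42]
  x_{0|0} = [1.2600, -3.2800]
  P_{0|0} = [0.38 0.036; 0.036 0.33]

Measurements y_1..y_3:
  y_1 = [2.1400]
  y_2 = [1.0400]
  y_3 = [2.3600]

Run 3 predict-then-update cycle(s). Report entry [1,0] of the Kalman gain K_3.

step 1: x^-=[-0.2488, -3.2800]  P^-=[0.5729 0.2008; 0.2008 0.4700]  H_jac=[0.3031 -0.0230]  S=[0.4701]  K=[0.3596; 0.1065]  nu=[-2.4967]  x^+=[-1.1467, -3.5459]  P^+=[0.5121 0.1828; 0.1828 0.4647]
step 2: x^-=[-2.7778, -3.5459]  P^-=[0.8686 0.4095; 0.4095 0.6047]  H_jac=[0.1748 -0.1369]  S=[0.4383]  K=[0.2184; -0.0256]  nu=[-3.0079]  x^+=[-3.4349, -3.4689]  P^+=[0.8477 0.4120; 0.4120 0.6044]
step 3: x^-=[-5.0306, -3.4689]  P^-=[1.4446 0.7030; 0.7030 0.7444]  H_jac=[0.0929 -0.1347]  S=[0.4284]  K=[0.0922; -0.0816]  nu=[-1.3853]  x^+=[-5.1583, -3.3558]  P^+=[1.4410 0.7062; 0.7062 0.7415]

K[1,0] = -0.0816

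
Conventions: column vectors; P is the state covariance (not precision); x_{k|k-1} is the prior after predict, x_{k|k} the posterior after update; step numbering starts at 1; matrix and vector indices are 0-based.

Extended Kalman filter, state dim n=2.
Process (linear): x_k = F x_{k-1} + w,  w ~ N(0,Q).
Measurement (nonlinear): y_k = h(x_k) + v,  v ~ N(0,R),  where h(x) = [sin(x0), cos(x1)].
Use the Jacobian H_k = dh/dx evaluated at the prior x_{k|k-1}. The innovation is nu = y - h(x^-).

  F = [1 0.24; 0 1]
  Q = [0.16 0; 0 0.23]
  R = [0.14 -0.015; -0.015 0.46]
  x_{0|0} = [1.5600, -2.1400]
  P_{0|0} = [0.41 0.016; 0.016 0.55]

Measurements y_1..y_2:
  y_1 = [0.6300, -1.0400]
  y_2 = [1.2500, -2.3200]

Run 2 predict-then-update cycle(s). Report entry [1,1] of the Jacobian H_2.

H_jac[1,1] = 0.6013

step 1: x^-=[1.0464, -2.1400]  P^-=[0.6094 0.1480; 0.1480 0.7800]  H_jac=[0.5007 0.0000; 0.0000 0.8423]  S=[0.2928 0.0474; 0.0474 1.0134]  K=[1.0300 0.0748; 0.1492 0.6413]  nu=[-0.2356, -0.5010]  x^+=[0.7662, -2.4965]  P^+=[0.2858 0.0225; 0.0225 0.3476]
step 2: x^-=[0.1671, -2.4965]  P^-=[0.4766 0.1059; 0.1059 0.5776]  H_jac=[0.9861 0.0000; 0.0000 0.6013]  S=[0.6034 0.0478; 0.0478 0.6688]  K=[0.7757 0.0398; 0.1327 0.5098]  nu=[1.0837, -1.5210]  x^+=[0.9472, -3.1280]  P^+=[0.1095 0.0111; 0.0111 0.3867]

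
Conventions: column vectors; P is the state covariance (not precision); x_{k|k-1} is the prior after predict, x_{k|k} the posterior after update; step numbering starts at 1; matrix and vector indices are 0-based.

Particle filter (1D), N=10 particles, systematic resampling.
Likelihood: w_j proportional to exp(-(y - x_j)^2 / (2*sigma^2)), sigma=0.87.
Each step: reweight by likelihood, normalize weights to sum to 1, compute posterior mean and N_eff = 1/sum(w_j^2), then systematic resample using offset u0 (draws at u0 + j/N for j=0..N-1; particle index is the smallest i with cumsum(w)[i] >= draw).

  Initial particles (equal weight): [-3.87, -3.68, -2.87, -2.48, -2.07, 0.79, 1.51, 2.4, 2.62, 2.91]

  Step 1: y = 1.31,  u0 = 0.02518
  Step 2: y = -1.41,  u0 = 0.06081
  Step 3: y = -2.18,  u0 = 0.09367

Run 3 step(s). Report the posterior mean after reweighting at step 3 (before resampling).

post_mean = 0.7934

step 1: w=[0.0000, 0.0000, 0.0000, 0.0000, 0.0002, 0.3016, 0.3512, 0.1645, 0.1161, 0.0665]  mean=1.6603  Neff=3.8576  idx=[5, 5, 5, 6, 6, 6, 6, 7, 8, 8]
step 2: w=[0.2982, 0.2982, 0.2982, 0.0261, 0.0261, 0.0261, 0.0261, 0.0005, 0.0002, 0.0002]  mean=0.8666  Neff=3.7097  idx=[0, 0, 0, 1, 1, 1, 2, 2, 2, 5]
step 3: w=[0.1106, 0.1106, 0.1106, 0.1106, 0.1106, 0.1106, 0.1106, 0.1106, 0.1106, 0.0047]  mean=0.7934  Neff=9.0826  idx=[0, 1, 2, 3, 4, 5, 6, 7, 8, 8]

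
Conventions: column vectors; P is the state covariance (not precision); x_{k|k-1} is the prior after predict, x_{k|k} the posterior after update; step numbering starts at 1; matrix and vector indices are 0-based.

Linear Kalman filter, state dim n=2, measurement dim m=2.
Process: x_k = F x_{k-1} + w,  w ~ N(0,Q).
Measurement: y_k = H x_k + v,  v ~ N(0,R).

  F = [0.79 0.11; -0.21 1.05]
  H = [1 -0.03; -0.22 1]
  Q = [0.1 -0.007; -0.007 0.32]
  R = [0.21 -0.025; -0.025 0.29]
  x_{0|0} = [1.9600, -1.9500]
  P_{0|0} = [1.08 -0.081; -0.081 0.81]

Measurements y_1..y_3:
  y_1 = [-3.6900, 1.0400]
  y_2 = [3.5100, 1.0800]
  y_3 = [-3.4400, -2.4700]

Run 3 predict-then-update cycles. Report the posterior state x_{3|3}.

step 1: x^-=[1.3339, -2.4591]  P^-=[0.7698 -0.1579; -0.1579 1.2964]  S=[0.9904 -0.3922; -0.3922 1.6931]  K=[0.7767 -0.0134; 0.1240 0.8149]  nu=[-5.0977, 3.7926]  x^+=[-2.6762, -0.0005]  P^+=[0.1638 0.0127; 0.0127 0.2360]
step 2: x^-=[-2.1143, 0.5615]  P^-=[0.2073 0.0034; 0.0034 0.5818]  S=[0.4176 -0.0847; -0.0847 0.8804]  K=[0.4961 -0.0003; 0.1021 0.6699]  nu=[5.6411, 0.0534]  x^+=[0.6843, 1.1730]  P^+=[0.1045 0.0105; 0.0105 0.1940]
step 3: x^-=[0.6696, 1.0880]  P^-=[0.1694 0.0065; 0.0065 0.5339]  S=[0.3795 -0.0717; -0.0717 0.8292]  K=[0.4462 0.0015; 0.0980 0.6506]  nu=[-4.0770, -3.4107]  x^+=[-1.1546, -1.5303]  P^+=[0.0940 0.0100; 0.0100 0.1884]

x_post = [-1.1546, -1.5303]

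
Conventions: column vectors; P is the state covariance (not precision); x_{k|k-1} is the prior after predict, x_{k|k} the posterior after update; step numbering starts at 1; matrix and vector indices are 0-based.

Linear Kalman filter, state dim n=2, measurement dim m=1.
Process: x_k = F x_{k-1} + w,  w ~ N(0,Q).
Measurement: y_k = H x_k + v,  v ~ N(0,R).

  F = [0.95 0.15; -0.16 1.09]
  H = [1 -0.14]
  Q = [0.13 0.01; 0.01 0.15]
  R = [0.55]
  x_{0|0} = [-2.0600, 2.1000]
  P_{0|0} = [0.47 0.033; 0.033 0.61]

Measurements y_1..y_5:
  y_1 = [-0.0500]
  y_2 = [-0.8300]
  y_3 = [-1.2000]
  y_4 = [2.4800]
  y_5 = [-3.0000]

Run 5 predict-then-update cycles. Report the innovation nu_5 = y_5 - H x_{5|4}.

step 1: x^-=[-1.6420, 2.6186]  P^-=[0.5773 0.0717; 0.0717 0.8753]  S=[1.1244]  K=[0.5045; -0.0452]  nu=[1.9586]  x^+=[-0.6539, 2.5300]  P^+=[0.2911 0.0973; 0.0973 0.8730]
step 2: x^-=[-0.2417, 2.8623]  P^-=[0.4401 0.2069; 0.2069 1.1607]  S=[0.9549]  K=[0.4305; 0.0465]  nu=[-0.1876]  x^+=[-0.3224, 2.8536]  P^+=[0.2631 0.1878; 0.1878 1.1586]
step 3: x^-=[0.1217, 3.1620]  P^-=[0.4470 0.3494; 0.3494 1.4678]  S=[0.9280]  K=[0.4290; 0.1551]  nu=[-0.8790]  x^+=[-0.2554, 3.0257]  P^+=[0.2762 0.2877; 0.2877 1.4454]
step 4: x^-=[0.2112, 3.3389]  P^-=[0.4938 0.4953; 0.4953 1.7741]  S=[0.9399]  K=[0.4516; 0.2627]  nu=[2.7362]  x^+=[1.4469, 4.0577]  P^+=[0.3021 0.3838; 0.3838 1.7092]
step 5: x^-=[1.9832, 4.1914]  P^-=[0.5505 0.6317; 0.6317 2.0546]  S=[0.9639]  K=[0.4794; 0.3570]  nu=[-4.3964]  x^+=[-0.1243, 2.6220]  P^+=[0.3290 0.4668; 0.4668 1.9317]

innov = [-4.3964]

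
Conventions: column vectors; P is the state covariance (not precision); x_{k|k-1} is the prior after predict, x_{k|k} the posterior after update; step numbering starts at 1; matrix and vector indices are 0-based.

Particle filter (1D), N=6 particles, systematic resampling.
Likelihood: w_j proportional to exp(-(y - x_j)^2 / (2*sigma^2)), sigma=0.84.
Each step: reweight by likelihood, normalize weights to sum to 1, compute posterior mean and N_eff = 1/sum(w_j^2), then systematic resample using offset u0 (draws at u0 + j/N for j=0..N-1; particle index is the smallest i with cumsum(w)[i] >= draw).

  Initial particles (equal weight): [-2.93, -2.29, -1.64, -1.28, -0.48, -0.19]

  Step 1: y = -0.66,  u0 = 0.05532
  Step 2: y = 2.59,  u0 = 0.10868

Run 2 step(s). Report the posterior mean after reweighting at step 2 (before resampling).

step 1: w=[0.0079, 0.0464, 0.1544, 0.2323, 0.2981, 0.2608]  mean=-0.8728  Neff=4.2207  idx=[2, 3, 3, 4, 4, 5]
step 2: w=[0.0005, 0.0036, 0.0036, 0.1863, 0.1863, 0.6197]  mean=-0.3066  Neff=2.2051  idx=[3, 4, 5, 5, 5, 5]

post_mean = -0.3066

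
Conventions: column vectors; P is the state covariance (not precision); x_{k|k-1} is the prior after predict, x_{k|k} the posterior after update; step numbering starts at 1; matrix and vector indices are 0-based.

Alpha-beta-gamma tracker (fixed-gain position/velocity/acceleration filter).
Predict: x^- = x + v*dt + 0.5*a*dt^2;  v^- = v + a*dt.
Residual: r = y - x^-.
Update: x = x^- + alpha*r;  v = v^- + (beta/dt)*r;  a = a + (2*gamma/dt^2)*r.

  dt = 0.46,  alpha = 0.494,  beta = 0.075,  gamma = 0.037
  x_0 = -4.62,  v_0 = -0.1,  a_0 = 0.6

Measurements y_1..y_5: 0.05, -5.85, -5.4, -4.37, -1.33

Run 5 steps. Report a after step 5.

a_post = 0.4548

step 1: x_pred=-4.6025  r=4.6525  x^+=-2.3042  v^+=0.9346  a^+=2.2271
step 2: x_pred=-1.6387  r=-4.2113  x^+=-3.7191  v^+=1.2724  a^+=0.7543
step 3: x_pred=-3.0540  r=-2.3460  x^+=-4.2129  v^+=1.2368  a^+=-0.0662
step 4: x_pred=-3.6510  r=-0.7190  x^+=-4.0062  v^+=1.0892  a^+=-0.3176
step 5: x_pred=-3.5387  r=2.2087  x^+=-2.4476  v^+=1.3032  a^+=0.4548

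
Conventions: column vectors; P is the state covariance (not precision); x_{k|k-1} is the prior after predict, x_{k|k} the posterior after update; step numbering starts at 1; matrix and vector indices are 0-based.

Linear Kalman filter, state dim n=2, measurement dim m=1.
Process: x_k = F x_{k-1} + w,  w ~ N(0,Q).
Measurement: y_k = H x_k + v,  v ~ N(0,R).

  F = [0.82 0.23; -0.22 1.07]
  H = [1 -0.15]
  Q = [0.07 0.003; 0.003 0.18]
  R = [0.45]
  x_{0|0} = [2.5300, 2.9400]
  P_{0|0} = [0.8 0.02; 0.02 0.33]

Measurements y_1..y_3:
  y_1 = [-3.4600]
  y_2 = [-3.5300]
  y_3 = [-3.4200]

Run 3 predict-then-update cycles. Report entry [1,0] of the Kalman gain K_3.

K[1,0] = 0.1672

step 1: x^-=[2.7508, 2.5892]  P^-=[0.6329 -0.0436; -0.0436 0.5871]  S=[1.1092]  K=[0.5765; -0.1187]  nu=[-5.8224]  x^+=[-0.6058, 3.2802]  P^+=[0.2643 0.0323; 0.0323 0.5715]
step 2: x^-=[0.2577, 3.6431]  P^-=[0.2901 0.1227; 0.1227 0.8319]  S=[0.7220]  K=[0.3763; -0.0029]  nu=[-3.2412]  x^+=[-0.9621, 3.6525]  P^+=[0.1879 0.1235; 0.1235 0.8319]
step 3: x^-=[0.0512, 4.1198]  P^-=[0.2869 0.2759; 0.2759 1.0834]  S=[0.6785]  K=[0.3618; 0.1672]  nu=[-2.8532]  x^+=[-0.9813, 3.6429]  P^+=[0.1981 0.2349; 0.2349 1.0644]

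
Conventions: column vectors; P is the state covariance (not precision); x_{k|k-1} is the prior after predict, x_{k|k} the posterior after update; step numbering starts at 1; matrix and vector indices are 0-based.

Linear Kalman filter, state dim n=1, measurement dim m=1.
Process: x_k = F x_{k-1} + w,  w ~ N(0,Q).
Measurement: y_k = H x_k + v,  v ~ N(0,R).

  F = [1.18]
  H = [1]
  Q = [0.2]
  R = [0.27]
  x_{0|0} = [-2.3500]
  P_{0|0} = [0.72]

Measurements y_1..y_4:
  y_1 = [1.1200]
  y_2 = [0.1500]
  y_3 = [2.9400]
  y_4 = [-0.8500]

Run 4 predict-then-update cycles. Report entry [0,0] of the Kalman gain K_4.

step 1: x^-=[-2.7730]  P^-=[1.2025]  S=[1.4725]  K=[0.8166]  nu=[3.8930]  x^+=[0.4062]  P^+=[0.2205]
step 2: x^-=[0.4793]  P^-=[0.5070]  S=[0.7770]  K=[0.6525]  nu=[-0.3293]  x^+=[0.2644]  P^+=[0.1762]
step 3: x^-=[0.3120]  P^-=[0.4453]  S=[0.7153]  K=[0.6225]  nu=[2.6280]  x^+=[1.9481]  P^+=[0.1681]
step 4: x^-=[2.2987]  P^-=[0.4340]  S=[0.7040]  K=[0.6165]  nu=[-3.1487]  x^+=[0.3575]  P^+=[0.1665]

K[0,0] = 0.6165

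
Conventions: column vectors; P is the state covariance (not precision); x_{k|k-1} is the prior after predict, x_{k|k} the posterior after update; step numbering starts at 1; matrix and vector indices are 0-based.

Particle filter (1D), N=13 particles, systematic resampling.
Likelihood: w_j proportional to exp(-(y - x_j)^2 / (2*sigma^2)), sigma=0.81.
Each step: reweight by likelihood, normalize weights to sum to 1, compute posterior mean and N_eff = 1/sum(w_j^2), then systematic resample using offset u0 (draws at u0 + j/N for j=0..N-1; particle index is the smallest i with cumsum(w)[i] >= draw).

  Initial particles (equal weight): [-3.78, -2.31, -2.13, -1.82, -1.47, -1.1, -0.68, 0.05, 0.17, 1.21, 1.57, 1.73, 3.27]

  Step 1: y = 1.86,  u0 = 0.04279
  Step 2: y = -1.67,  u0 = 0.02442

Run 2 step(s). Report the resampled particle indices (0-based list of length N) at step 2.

resampled_idx = [0, 0, 0, 0, 0, 0, 0, 0, 0, 0, 0, 0, 2]

step 1: w=[0.0000, 0.0000, 0.0000, 0.0000, 0.0001, 0.0004, 0.0024, 0.0268, 0.0369, 0.2357, 0.3051, 0.3211, 0.0715]  mean=1.5590  Neff=3.8615  idx=[8, 9, 9, 9, 10, 10, 10, 10, 11, 11, 11, 11, 12]
step 2: w=[0.9118, 0.0216, 0.0216, 0.0216, 0.0040, 0.0040, 0.0040, 0.0040, 0.0018, 0.0018, 0.0018, 0.0018, 0.0000]  mean=0.2713  Neff=1.2008  idx=[0, 0, 0, 0, 0, 0, 0, 0, 0, 0, 0, 0, 2]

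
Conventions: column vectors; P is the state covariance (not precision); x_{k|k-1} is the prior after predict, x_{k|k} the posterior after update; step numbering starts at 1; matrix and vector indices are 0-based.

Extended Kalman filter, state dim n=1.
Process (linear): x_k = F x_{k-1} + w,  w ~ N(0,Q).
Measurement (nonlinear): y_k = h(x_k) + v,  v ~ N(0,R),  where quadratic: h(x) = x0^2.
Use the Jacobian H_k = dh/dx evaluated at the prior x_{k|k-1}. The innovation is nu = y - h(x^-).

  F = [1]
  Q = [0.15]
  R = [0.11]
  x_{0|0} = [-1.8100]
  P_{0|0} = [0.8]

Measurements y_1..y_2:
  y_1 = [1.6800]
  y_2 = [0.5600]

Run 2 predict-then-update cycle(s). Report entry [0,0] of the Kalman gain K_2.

K[0,0] = -0.3335

step 1: x^-=[-1.8100]  P^-=[0.9500]  H_jac=[-3.6200]  S=[12.5592]  K=[-0.2738]  nu=[-1.5961]  x^+=[-1.3730]  P^+=[0.0083]
step 2: x^-=[-1.3730]  P^-=[0.1583]  H_jac=[-2.7459]  S=[1.3037]  K=[-0.3335]  nu=[-1.3250]  x^+=[-0.9311]  P^+=[0.0134]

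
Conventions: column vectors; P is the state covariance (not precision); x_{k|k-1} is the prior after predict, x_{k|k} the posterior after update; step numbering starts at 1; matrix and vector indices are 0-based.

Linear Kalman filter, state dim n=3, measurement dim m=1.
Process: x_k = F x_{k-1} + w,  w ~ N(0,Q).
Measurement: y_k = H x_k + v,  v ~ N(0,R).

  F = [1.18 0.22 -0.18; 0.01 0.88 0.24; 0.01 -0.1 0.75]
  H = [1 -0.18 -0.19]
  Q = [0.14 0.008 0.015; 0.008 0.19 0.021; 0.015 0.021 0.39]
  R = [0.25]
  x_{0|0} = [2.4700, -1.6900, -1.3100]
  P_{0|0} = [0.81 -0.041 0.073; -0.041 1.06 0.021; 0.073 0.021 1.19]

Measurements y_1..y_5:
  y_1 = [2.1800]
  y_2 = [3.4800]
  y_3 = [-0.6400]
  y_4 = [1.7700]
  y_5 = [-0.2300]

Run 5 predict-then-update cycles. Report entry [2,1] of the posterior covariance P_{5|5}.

P_post[2,1] = 0.3333

step 1: x^-=[2.7786, -1.7769, -0.7888]  P^-=[1.3037 0.1470 -0.0863; 0.1470 1.0880 0.1558; -0.0863 0.1558 1.0681]  S=[1.6181]  K=[0.7995; -0.0485; -0.1961]  nu=[-1.0683]  x^+=[1.9245, -1.7251, -0.5793]  P^+=[0.2694 0.2097 0.1674; 0.2097 1.0842 0.1404; 0.1674 0.1404 1.0059]
step 2: x^-=[1.9956, -1.6379, -0.2427]  P^-=[0.6269 0.4281 0.0077; 0.4281 1.1514 0.1992; 0.0077 0.1992 0.9477]  S=[0.8050]  K=[0.6812; 0.2274; -0.2586]  nu=[1.1434]  x^+=[2.7745, -1.3779, -0.5384]  P^+=[0.2533 0.3034 0.1496; 0.3034 1.1097 0.2466; 0.1496 0.2466 0.8939]
step 3: x^-=[3.0677, -1.3140, -0.2383]  P^-=[0.6499 0.5190 0.0150; 0.5190 1.2111 0.2449; 0.0150 0.2449 0.8686]  S=[0.7947]  K=[0.6966; 0.3202; -0.2443]  nu=[-3.9895]  x^+=[0.2884, -2.5916, 0.7363]  P^+=[0.2642 0.3417 0.1502; 0.3417 1.1296 0.3071; 0.1502 0.3071 0.8211]
step 4: x^-=[-0.3624, -2.1011, 0.8143]  P^-=[0.6785 0.5598 0.0317; 0.5598 1.2486 0.2689; 0.0317 0.2689 0.8187]  S=[0.8033]  K=[0.7117; 0.3535; -0.2144]  nu=[1.9089]  x^+=[0.9961, -1.4263, 0.4050]  P^+=[0.2716 0.3577 0.1543; 0.3577 1.1482 0.3298; 0.1543 0.3298 0.7818]
step 5: x^-=[0.7888, -1.1480, 0.4563]  P^-=[0.6932 0.5805 0.0426; 0.5805 1.2705 0.2748; 0.0426 0.2748 0.7934]  S=[0.8066]  K=[0.7198; 0.3715; -0.1954]  nu=[-1.1387]  x^+=[-0.0309, -1.5710, 0.6788]  P^+=[0.2753 0.3649 0.1560; 0.3649 1.1592 0.3333; 0.1560 0.3333 0.7626]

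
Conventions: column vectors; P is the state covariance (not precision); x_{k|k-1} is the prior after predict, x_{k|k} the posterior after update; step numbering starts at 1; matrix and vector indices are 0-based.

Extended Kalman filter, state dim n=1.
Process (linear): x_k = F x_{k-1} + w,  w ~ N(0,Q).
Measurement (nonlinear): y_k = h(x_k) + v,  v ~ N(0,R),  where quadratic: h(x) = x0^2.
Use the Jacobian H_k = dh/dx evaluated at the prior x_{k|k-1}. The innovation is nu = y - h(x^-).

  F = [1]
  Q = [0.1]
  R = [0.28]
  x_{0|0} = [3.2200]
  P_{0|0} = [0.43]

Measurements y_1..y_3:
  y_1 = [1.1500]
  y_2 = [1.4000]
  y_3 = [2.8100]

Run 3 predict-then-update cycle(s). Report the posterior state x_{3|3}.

step 1: x^-=[3.2200]  P^-=[0.5300]  H_jac=[6.4400]  S=[22.2610]  K=[0.1533]  nu=[-9.2184]  x^+=[1.8066]  P^+=[0.0067]
step 2: x^-=[1.8066]  P^-=[0.1067]  H_jac=[3.6132]  S=[1.6725]  K=[0.2304]  nu=[-1.8637]  x^+=[1.3771]  P^+=[0.0179]
step 3: x^-=[1.3771]  P^-=[0.1179]  H_jac=[2.7542]  S=[1.1740]  K=[0.2765]  nu=[0.9136]  x^+=[1.6297]  P^+=[0.0281]

x_post = [1.6297]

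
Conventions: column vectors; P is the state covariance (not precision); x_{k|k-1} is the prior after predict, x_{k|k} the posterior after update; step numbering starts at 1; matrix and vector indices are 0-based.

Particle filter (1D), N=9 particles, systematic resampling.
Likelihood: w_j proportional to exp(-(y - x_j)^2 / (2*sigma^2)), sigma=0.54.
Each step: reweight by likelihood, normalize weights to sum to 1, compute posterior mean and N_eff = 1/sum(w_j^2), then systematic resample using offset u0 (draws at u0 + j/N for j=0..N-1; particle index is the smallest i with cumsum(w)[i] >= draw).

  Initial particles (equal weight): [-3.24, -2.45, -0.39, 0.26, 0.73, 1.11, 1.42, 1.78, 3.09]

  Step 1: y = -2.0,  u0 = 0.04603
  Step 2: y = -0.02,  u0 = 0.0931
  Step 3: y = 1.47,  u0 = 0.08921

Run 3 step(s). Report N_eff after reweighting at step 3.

step 1: w=[0.0906, 0.8943, 0.0149, 0.0002, 0.0000, 0.0000, 0.0000, 0.0000, 0.0000]  mean=-2.4904  Neff=1.2373  idx=[0, 1, 1, 1, 1, 1, 1, 1, 1]
step 2: w=[0.0001, 0.1250, 0.1250, 0.1250, 0.1250, 0.1250, 0.1250, 0.1250, 0.1250]  mean=-2.4500  Neff=8.0009  idx=[1, 2, 3, 4, 5, 6, 7, 7, 8]
step 3: w=[0.1111, 0.1111, 0.1111, 0.1111, 0.1111, 0.1111, 0.1111, 0.1111, 0.1111]  mean=-2.4500  Neff=9.0000  idx=[0, 1, 2, 3, 4, 5, 6, 7, 8]

N_eff = 9.0000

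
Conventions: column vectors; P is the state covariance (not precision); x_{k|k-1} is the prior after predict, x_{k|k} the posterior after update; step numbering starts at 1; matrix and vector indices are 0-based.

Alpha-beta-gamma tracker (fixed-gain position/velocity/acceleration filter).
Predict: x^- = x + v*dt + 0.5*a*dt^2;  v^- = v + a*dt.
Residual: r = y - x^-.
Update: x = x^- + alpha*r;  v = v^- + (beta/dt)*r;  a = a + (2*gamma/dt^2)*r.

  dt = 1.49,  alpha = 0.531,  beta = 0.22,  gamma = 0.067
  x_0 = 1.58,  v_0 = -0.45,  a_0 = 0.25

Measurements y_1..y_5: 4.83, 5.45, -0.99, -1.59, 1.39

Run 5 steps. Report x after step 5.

step 1: x_pred=1.1870  r=3.6430  x^+=3.1214  v^+=0.4604  a^+=0.4699
step 2: x_pred=4.3290  r=1.1210  x^+=4.9243  v^+=1.3260  a^+=0.5375
step 3: x_pred=7.4967  r=-8.4867  x^+=2.9903  v^+=0.8739  a^+=0.0253
step 4: x_pred=4.3205  r=-5.9105  x^+=1.1820  v^+=0.0389  a^+=-0.3314
step 5: x_pred=0.8721  r=0.5179  x^+=1.1471  v^+=-0.3785  a^+=-0.3002

x_post = 1.1471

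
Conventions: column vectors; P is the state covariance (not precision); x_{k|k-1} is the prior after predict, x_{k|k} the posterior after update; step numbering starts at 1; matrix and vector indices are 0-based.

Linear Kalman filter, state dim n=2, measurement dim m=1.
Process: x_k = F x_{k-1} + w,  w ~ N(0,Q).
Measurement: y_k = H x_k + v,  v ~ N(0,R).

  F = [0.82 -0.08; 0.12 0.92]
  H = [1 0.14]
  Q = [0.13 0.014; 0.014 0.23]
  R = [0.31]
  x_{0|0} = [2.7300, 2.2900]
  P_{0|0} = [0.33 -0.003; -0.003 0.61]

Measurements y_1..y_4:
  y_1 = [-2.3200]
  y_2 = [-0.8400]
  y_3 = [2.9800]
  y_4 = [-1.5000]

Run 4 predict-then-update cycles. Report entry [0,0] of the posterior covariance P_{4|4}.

P_post[0,0] = 0.1504

step 1: x^-=[2.0554, 2.4344]  P^-=[0.3562 -0.0007; -0.0007 0.7504]  S=[0.6807]  K=[0.5231; 0.1534]  nu=[-4.7162]  x^+=[-0.4118, 1.7111]  P^+=[0.1699 -0.0553; -0.0553 0.7344]
step 2: x^-=[-0.4745, 1.5248]  P^-=[0.2562 -0.0645; -0.0645 0.8418]  S=[0.5646]  K=[0.4377; 0.0945]  nu=[-0.5789]  x^+=[-0.7280, 1.4701]  P^+=[0.1480 -0.0879; -0.0879 0.8368]
step 3: x^-=[-0.7145, 1.2651]  P^-=[0.2464 -0.0985; -0.0985 0.9210]  S=[0.5469]  K=[0.4253; 0.0557]  nu=[3.5174]  x^+=[0.7816, 1.4612]  P^+=[0.1475 -0.1114; -0.1114 0.9193]
step 4: x^-=[0.5240, 1.4381]  P^-=[0.2497 -0.1221; -0.1221 0.9856]  S=[0.5448]  K=[0.4269; 0.0291]  nu=[-2.2253]  x^+=[-0.4259, 1.3733]  P^+=[0.1504 -0.1289; -0.1289 0.9851]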